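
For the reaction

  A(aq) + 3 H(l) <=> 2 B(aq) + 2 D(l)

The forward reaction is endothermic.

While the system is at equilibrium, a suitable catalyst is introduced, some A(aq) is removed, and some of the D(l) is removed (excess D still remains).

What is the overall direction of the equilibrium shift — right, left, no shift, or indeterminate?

A catalyst speeds both forward and reverse rates equally; it changes neither Q nor K — no shift from this change.
Removing A (aq), a reactant, drives the reaction to the left.
D is a pure liquid; its activity is 1 regardless of amount, so Q is unaffected — no shift from this change.
Only the nonzero effect(s) matter; the net shift is to the left.

left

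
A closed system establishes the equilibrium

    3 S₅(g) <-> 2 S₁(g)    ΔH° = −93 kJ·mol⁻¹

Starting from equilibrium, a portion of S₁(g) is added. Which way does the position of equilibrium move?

left

Adding S₁ (g), a product, drives the reaction to the left.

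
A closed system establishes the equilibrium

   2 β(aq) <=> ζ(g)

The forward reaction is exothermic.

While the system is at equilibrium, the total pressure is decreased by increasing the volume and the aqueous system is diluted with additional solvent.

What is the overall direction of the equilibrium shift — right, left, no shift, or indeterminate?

cannot be determined

Gas moles: reactants 0, products 1 (Δn_gas = +1). Expansion shifts the system toward the side with more moles of gas — to the right.
Dilution lowers every aqueous concentration by the same factor. Δn_aq = 0 − 2 = -2, so the system shifts toward the side with more dissolved moles — to the left.
The individual effects push in opposite directions; without quantitative information the net direction cannot be determined.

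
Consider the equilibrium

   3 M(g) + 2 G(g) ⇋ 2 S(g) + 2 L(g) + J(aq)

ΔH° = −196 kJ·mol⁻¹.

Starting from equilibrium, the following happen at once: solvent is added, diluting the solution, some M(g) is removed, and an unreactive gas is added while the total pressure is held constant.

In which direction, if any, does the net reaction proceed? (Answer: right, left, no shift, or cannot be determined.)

Dilution lowers every aqueous concentration by the same factor. Δn_aq = 1 − 0 = +1, so the system shifts toward the side with more dissolved moles — to the right.
Removing M (g), a reactant, drives the reaction to the left.
Adding inert gas at constant total pressure expands the volume and lowers every reacting partial pressure. With Δn_gas = 4 − 5 = -1, Q moves away from K toward the side with fewer gas moles, so the system shifts toward the side with more gas moles — to the left.
The individual effects push in opposite directions; without quantitative information the net direction cannot be determined.

cannot be determined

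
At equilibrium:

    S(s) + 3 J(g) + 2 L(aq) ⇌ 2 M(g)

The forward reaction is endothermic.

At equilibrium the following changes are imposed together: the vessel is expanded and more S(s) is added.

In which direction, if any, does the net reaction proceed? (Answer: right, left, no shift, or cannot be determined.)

Gas moles: reactants 3, products 2 (Δn_gas = -1). Expansion shifts the system toward the side with more moles of gas — to the left.
S is a pure solid; its activity is 1 regardless of amount, so Q is unaffected — no shift from this change.
Only the nonzero effect(s) matter; the net shift is to the left.

left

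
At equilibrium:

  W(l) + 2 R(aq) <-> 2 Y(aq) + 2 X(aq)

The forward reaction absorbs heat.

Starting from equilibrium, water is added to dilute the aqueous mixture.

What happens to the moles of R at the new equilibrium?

Dilution lowers every aqueous concentration by the same factor. Δn_aq = 4 − 2 = +2, so the system shifts toward the side with more dissolved moles — to the right.
The net shift is to the right. R is a reactant, so its amount decreases.

decreases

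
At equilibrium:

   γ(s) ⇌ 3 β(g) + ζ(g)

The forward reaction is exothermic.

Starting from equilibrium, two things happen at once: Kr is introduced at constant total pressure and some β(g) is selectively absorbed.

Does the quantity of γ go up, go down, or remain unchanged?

Adding inert gas at constant total pressure expands the volume and lowers every reacting partial pressure. With Δn_gas = 4 − 0 = +4, Q moves away from K toward the side with fewer gas moles, so the system shifts toward the side with more gas moles — to the right.
Removing β (g), a product, drives the reaction to the right.
The net shift is to the right. γ is a reactant, so its amount decreases.

decreases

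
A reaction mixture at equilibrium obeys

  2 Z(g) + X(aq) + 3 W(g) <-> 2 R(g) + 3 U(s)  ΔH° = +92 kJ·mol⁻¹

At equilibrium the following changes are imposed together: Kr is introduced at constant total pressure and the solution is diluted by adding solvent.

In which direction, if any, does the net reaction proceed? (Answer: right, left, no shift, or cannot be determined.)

Adding inert gas at constant total pressure expands the volume and lowers every reacting partial pressure. With Δn_gas = 2 − 5 = -3, Q moves away from K toward the side with fewer gas moles, so the system shifts toward the side with more gas moles — to the left.
Dilution lowers every aqueous concentration by the same factor. Δn_aq = 0 − 1 = -1, so the system shifts toward the side with more dissolved moles — to the left.
All effects act in the same direction — net shift to the left.

left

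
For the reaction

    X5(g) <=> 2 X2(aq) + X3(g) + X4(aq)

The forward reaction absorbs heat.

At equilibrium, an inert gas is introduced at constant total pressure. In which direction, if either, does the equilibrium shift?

Adding inert gas at constant total pressure expands the volume, scaling every reacting partial pressure by the same factor. Δn_gas = 1 − 1 = 0, so Q is unchanged — no shift.

no shift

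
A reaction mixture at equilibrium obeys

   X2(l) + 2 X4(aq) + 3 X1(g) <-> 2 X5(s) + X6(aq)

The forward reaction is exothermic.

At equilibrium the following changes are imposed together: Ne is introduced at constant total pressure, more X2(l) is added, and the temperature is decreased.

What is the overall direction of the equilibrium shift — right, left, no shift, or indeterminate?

cannot be determined

Adding inert gas at constant total pressure expands the volume and lowers every reacting partial pressure. With Δn_gas = 0 − 3 = -3, Q moves away from K toward the side with fewer gas moles, so the system shifts toward the side with more gas moles — to the left.
X2 is a pure liquid; its activity is 1 regardless of amount, so Q is unaffected — no shift from this change.
The forward reaction is exothermic. Lowering T favours the exothermic direction — shift to the right.
The individual effects push in opposite directions; without quantitative information the net direction cannot be determined.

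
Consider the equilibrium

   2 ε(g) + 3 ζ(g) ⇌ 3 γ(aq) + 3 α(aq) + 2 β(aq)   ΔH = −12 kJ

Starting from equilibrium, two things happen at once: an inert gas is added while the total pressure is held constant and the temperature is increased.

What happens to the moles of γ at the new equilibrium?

Adding inert gas at constant total pressure expands the volume and lowers every reacting partial pressure. With Δn_gas = 0 − 5 = -5, Q moves away from K toward the side with fewer gas moles, so the system shifts toward the side with more gas moles — to the left.
The forward reaction is exothermic. Raising T favours the endothermic direction — shift to the left.
The net shift is to the left. γ is a product, so its amount decreases.

decreases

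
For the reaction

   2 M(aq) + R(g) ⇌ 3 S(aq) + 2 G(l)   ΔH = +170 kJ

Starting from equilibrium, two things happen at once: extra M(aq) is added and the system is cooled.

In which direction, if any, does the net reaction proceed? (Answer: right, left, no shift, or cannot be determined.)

cannot be determined

Adding M (aq), a reactant, drives the reaction to the right.
The forward reaction is endothermic. Lowering T favours the exothermic direction — shift to the left.
The individual effects push in opposite directions; without quantitative information the net direction cannot be determined.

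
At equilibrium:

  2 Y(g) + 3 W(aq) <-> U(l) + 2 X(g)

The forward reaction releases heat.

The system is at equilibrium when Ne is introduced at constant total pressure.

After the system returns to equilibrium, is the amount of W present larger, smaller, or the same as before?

unchanged

Adding inert gas at constant total pressure expands the volume, scaling every reacting partial pressure by the same factor. Δn_gas = 2 − 2 = 0, so Q is unchanged — no shift.
No net shift occurs, so the amount of W is unchanged.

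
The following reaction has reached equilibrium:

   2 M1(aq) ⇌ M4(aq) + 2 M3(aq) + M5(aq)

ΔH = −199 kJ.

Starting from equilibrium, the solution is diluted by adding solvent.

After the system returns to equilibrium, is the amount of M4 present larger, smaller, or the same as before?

Dilution lowers every aqueous concentration by the same factor. Δn_aq = 4 − 2 = +2, so the system shifts toward the side with more dissolved moles — to the right.
The net shift is to the right. M4 is a product, so its amount increases.

increases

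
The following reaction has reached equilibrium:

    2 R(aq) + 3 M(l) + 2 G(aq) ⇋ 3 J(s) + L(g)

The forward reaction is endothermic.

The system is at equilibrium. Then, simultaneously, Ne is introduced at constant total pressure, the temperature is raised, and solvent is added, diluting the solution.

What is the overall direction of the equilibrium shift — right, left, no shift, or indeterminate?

cannot be determined

Adding inert gas at constant total pressure expands the volume and lowers every reacting partial pressure. With Δn_gas = 1 − 0 = +1, Q moves away from K toward the side with fewer gas moles, so the system shifts toward the side with more gas moles — to the right.
The forward reaction is endothermic. Raising T favours the endothermic direction — shift to the right.
Dilution lowers every aqueous concentration by the same factor. Δn_aq = 0 − 4 = -4, so the system shifts toward the side with more dissolved moles — to the left.
The individual effects push in opposite directions; without quantitative information the net direction cannot be determined.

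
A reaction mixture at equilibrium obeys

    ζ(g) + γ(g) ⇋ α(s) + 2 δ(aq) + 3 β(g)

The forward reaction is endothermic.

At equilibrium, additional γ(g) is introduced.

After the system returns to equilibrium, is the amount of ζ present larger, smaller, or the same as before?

decreases

Adding γ (g), a reactant, drives the reaction to the right.
The net shift is to the right. ζ is a reactant, so its amount decreases.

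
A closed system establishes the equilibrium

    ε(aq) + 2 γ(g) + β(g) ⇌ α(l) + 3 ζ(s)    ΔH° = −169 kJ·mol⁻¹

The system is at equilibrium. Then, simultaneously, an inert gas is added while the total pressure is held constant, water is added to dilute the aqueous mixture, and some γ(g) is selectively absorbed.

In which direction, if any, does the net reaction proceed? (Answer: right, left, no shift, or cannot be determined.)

left

Adding inert gas at constant total pressure expands the volume and lowers every reacting partial pressure. With Δn_gas = 0 − 3 = -3, Q moves away from K toward the side with fewer gas moles, so the system shifts toward the side with more gas moles — to the left.
Dilution lowers every aqueous concentration by the same factor. Δn_aq = 0 − 1 = -1, so the system shifts toward the side with more dissolved moles — to the left.
Removing γ (g), a reactant, drives the reaction to the left.
All effects act in the same direction — net shift to the left.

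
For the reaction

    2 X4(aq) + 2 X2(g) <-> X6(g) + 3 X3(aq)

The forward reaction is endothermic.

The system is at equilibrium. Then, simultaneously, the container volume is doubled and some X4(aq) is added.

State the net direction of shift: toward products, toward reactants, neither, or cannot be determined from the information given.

cannot be determined

Gas moles: reactants 2, products 1 (Δn_gas = -1). Expansion shifts the system toward the side with more moles of gas — to the left.
Adding X4 (aq), a reactant, drives the reaction to the right.
The individual effects push in opposite directions; without quantitative information the net direction cannot be determined.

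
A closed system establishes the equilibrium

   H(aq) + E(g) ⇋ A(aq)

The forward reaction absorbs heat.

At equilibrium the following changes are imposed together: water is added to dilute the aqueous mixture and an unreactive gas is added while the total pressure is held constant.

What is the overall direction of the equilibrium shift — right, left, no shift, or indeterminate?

left

Dilution scales every aqueous concentration by the same factor. Δn_aq = 1 − 1 = 0, so Q is unchanged — no shift.
Adding inert gas at constant total pressure expands the volume and lowers every reacting partial pressure. With Δn_gas = 0 − 1 = -1, Q moves away from K toward the side with fewer gas moles, so the system shifts toward the side with more gas moles — to the left.
Only the nonzero effect(s) matter; the net shift is to the left.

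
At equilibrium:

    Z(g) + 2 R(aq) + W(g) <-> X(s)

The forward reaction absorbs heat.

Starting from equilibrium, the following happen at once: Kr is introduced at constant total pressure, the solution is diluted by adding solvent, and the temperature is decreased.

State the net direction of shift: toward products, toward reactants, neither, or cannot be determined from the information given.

left

Adding inert gas at constant total pressure expands the volume and lowers every reacting partial pressure. With Δn_gas = 0 − 2 = -2, Q moves away from K toward the side with fewer gas moles, so the system shifts toward the side with more gas moles — to the left.
Dilution lowers every aqueous concentration by the same factor. Δn_aq = 0 − 2 = -2, so the system shifts toward the side with more dissolved moles — to the left.
The forward reaction is endothermic. Lowering T favours the exothermic direction — shift to the left.
All effects act in the same direction — net shift to the left.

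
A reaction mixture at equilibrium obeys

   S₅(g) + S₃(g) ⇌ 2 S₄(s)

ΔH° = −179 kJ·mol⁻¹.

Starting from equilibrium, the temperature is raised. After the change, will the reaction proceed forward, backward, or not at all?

left

The forward reaction is exothermic. Raising T favours the endothermic direction — shift to the left.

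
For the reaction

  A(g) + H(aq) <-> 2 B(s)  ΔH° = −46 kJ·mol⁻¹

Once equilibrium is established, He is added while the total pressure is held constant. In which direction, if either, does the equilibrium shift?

left

Adding inert gas at constant total pressure expands the volume and lowers every reacting partial pressure. With Δn_gas = 0 − 1 = -1, Q moves away from K toward the side with fewer gas moles, so the system shifts toward the side with more gas moles — to the left.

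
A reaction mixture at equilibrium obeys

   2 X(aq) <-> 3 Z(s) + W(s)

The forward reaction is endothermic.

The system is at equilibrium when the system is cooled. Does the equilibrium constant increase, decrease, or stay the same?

K depends on temperature via the van 't Hoff relation. The forward reaction is endothermic, so lowering T decreases K.

decreases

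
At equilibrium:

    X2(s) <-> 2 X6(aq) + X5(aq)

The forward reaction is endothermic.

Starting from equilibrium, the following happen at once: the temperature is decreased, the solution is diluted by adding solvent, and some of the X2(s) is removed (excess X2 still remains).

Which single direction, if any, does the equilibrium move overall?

The forward reaction is endothermic. Lowering T favours the exothermic direction — shift to the left.
Dilution lowers every aqueous concentration by the same factor. Δn_aq = 3 − 0 = +3, so the system shifts toward the side with more dissolved moles — to the right.
X2 is a pure solid; its activity is 1 regardless of amount, so Q is unaffected — no shift from this change.
The individual effects push in opposite directions; without quantitative information the net direction cannot be determined.

cannot be determined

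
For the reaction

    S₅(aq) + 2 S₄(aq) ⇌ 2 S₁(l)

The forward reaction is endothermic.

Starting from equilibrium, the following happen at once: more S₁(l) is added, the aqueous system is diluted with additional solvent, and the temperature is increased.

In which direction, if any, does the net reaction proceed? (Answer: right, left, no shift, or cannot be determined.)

cannot be determined

S₁ is a pure liquid; its activity is 1 regardless of amount, so Q is unaffected — no shift from this change.
Dilution lowers every aqueous concentration by the same factor. Δn_aq = 0 − 3 = -3, so the system shifts toward the side with more dissolved moles — to the left.
The forward reaction is endothermic. Raising T favours the endothermic direction — shift to the right.
The individual effects push in opposite directions; without quantitative information the net direction cannot be determined.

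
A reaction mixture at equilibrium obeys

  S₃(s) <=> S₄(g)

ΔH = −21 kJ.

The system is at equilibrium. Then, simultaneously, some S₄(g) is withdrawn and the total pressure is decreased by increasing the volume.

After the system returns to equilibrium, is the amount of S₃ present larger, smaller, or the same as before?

decreases

Removing S₄ (g), a product, drives the reaction to the right.
Gas moles: reactants 0, products 1 (Δn_gas = +1). Expansion shifts the system toward the side with more moles of gas — to the right.
The net shift is to the right. S₃ is a reactant, so its amount decreases.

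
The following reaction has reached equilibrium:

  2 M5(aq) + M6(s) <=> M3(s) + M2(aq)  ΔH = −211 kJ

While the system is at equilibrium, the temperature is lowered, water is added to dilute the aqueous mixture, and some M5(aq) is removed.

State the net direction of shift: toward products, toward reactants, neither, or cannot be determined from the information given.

The forward reaction is exothermic. Lowering T favours the exothermic direction — shift to the right.
Dilution lowers every aqueous concentration by the same factor. Δn_aq = 1 − 2 = -1, so the system shifts toward the side with more dissolved moles — to the left.
Removing M5 (aq), a reactant, drives the reaction to the left.
The individual effects push in opposite directions; without quantitative information the net direction cannot be determined.

cannot be determined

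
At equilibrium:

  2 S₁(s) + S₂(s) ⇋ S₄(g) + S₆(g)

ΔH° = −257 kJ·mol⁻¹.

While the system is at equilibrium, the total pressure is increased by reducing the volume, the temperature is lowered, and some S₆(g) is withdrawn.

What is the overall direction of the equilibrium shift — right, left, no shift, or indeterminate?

cannot be determined

Gas moles: reactants 0, products 2 (Δn_gas = +2). Compression shifts the system toward the side with fewer moles of gas — to the left.
The forward reaction is exothermic. Lowering T favours the exothermic direction — shift to the right.
Removing S₆ (g), a product, drives the reaction to the right.
The individual effects push in opposite directions; without quantitative information the net direction cannot be determined.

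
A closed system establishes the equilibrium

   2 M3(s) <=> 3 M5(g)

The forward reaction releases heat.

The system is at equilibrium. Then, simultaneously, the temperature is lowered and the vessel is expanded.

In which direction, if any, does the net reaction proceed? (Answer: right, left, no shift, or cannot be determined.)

right

The forward reaction is exothermic. Lowering T favours the exothermic direction — shift to the right.
Gas moles: reactants 0, products 3 (Δn_gas = +3). Expansion shifts the system toward the side with more moles of gas — to the right.
All effects act in the same direction — net shift to the right.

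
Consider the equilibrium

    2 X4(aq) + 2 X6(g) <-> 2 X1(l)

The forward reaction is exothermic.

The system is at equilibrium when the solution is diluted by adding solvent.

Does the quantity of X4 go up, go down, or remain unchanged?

Dilution lowers every aqueous concentration by the same factor. Δn_aq = 0 − 2 = -2, so the system shifts toward the side with more dissolved moles — to the left.
The net shift is to the left. X4 is a reactant, so its amount increases.

increases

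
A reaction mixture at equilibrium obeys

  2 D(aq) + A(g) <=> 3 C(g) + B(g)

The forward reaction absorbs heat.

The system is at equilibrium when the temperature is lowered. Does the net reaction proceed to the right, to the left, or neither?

left

The forward reaction is endothermic. Lowering T favours the exothermic direction — shift to the left.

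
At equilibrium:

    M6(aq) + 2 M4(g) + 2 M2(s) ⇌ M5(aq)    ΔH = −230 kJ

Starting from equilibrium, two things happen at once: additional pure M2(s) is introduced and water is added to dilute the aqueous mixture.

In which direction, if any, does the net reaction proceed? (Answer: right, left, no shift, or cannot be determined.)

M2 is a pure solid; its activity is 1 regardless of amount, so Q is unaffected — no shift from this change.
Dilution scales every aqueous concentration by the same factor. Δn_aq = 1 − 1 = 0, so Q is unchanged — no shift.
None of the changes alters Q relative to K, so there is no net shift.

no shift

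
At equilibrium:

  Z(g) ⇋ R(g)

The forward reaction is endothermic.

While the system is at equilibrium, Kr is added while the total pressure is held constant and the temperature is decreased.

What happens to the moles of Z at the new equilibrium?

Adding inert gas at constant total pressure expands the volume, scaling every reacting partial pressure by the same factor. Δn_gas = 1 − 1 = 0, so Q is unchanged — no shift.
The forward reaction is endothermic. Lowering T favours the exothermic direction — shift to the left.
The net shift is to the left. Z is a reactant, so its amount increases.

increases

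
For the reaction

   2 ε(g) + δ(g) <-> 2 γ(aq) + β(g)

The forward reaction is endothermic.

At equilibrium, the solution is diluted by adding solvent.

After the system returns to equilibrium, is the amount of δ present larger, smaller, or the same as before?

decreases

Dilution lowers every aqueous concentration by the same factor. Δn_aq = 2 − 0 = +2, so the system shifts toward the side with more dissolved moles — to the right.
The net shift is to the right. δ is a reactant, so its amount decreases.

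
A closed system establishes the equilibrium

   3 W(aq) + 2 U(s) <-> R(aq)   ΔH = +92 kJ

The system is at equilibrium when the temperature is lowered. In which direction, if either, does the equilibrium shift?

left

The forward reaction is endothermic. Lowering T favours the exothermic direction — shift to the left.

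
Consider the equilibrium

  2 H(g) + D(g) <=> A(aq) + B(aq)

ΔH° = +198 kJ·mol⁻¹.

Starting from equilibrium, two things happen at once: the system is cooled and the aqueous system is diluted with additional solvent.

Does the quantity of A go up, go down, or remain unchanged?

The forward reaction is endothermic. Lowering T favours the exothermic direction — shift to the left.
Dilution lowers every aqueous concentration by the same factor. Δn_aq = 2 − 0 = +2, so the system shifts toward the side with more dissolved moles — to the right.
The two effects oppose each other, so the net shift — and hence the change in A — cannot be determined from the given information.

cannot be determined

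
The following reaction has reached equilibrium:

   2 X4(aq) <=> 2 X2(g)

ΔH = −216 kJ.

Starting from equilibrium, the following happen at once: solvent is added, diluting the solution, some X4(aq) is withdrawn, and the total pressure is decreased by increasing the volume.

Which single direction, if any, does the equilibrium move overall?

Dilution lowers every aqueous concentration by the same factor. Δn_aq = 0 − 2 = -2, so the system shifts toward the side with more dissolved moles — to the left.
Removing X4 (aq), a reactant, drives the reaction to the left.
Gas moles: reactants 0, products 2 (Δn_gas = +2). Expansion shifts the system toward the side with more moles of gas — to the right.
The individual effects push in opposite directions; without quantitative information the net direction cannot be determined.

cannot be determined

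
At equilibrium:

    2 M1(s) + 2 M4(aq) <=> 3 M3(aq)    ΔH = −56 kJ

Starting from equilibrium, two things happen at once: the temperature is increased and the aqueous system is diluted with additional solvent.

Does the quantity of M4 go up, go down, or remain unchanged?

cannot be determined

The forward reaction is exothermic. Raising T favours the endothermic direction — shift to the left.
Dilution lowers every aqueous concentration by the same factor. Δn_aq = 3 − 2 = +1, so the system shifts toward the side with more dissolved moles — to the right.
The two effects oppose each other, so the net shift — and hence the change in M4 — cannot be determined from the given information.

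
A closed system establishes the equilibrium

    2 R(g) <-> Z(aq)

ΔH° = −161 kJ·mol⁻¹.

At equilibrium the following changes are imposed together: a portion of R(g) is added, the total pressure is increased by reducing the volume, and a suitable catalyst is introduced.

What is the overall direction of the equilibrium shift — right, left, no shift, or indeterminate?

right

Adding R (g), a reactant, drives the reaction to the right.
Gas moles: reactants 2, products 0 (Δn_gas = -2). Compression shifts the system toward the side with fewer moles of gas — to the right.
A catalyst speeds both forward and reverse rates equally; it changes neither Q nor K — no shift from this change.
Only the nonzero effect(s) matter; the net shift is to the right.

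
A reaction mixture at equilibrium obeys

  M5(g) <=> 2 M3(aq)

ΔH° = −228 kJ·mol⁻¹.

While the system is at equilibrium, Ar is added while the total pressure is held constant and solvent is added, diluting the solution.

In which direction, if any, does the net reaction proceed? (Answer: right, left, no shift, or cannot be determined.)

cannot be determined

Adding inert gas at constant total pressure expands the volume and lowers every reacting partial pressure. With Δn_gas = 0 − 1 = -1, Q moves away from K toward the side with fewer gas moles, so the system shifts toward the side with more gas moles — to the left.
Dilution lowers every aqueous concentration by the same factor. Δn_aq = 2 − 0 = +2, so the system shifts toward the side with more dissolved moles — to the right.
The individual effects push in opposite directions; without quantitative information the net direction cannot be determined.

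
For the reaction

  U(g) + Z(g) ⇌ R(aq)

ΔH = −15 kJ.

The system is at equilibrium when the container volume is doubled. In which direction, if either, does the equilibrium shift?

Gas moles: reactants 2, products 0 (Δn_gas = -2). Expansion shifts the system toward the side with more moles of gas — to the left.

left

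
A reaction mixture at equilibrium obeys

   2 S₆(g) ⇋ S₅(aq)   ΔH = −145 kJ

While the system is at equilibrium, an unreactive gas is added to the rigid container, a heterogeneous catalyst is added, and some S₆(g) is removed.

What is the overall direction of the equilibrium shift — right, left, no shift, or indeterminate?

left

At constant volume, adding an inert gas leaves every reacting species' partial pressure unchanged, so Q is unchanged — no shift from this change.
A catalyst speeds both forward and reverse rates equally; it changes neither Q nor K — no shift from this change.
Removing S₆ (g), a reactant, drives the reaction to the left.
Only the nonzero effect(s) matter; the net shift is to the left.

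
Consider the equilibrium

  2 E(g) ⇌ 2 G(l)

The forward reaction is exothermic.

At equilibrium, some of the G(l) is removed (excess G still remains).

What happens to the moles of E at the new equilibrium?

unchanged

G is a pure liquid; its activity is 1 regardless of amount, so Q is unaffected — no shift from this change.
No net shift occurs, so the amount of E is unchanged.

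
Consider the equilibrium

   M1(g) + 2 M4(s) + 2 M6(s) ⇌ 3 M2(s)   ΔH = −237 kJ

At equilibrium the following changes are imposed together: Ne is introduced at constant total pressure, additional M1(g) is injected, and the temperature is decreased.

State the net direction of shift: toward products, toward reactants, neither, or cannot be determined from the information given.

Adding inert gas at constant total pressure expands the volume and lowers every reacting partial pressure. With Δn_gas = 0 − 1 = -1, Q moves away from K toward the side with fewer gas moles, so the system shifts toward the side with more gas moles — to the left.
Adding M1 (g), a reactant, drives the reaction to the right.
The forward reaction is exothermic. Lowering T favours the exothermic direction — shift to the right.
The individual effects push in opposite directions; without quantitative information the net direction cannot be determined.

cannot be determined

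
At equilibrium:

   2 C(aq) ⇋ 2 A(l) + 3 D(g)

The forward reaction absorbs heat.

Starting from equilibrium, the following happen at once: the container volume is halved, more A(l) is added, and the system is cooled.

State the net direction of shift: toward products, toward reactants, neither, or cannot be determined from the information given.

Gas moles: reactants 0, products 3 (Δn_gas = +3). Compression shifts the system toward the side with fewer moles of gas — to the left.
A is a pure liquid; its activity is 1 regardless of amount, so Q is unaffected — no shift from this change.
The forward reaction is endothermic. Lowering T favours the exothermic direction — shift to the left.
Only the nonzero effect(s) matter; the net shift is to the left.

left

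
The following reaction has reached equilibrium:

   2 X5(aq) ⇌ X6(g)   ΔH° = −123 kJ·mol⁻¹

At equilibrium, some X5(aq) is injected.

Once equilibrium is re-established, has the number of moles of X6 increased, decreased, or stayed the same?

Adding X5 (aq), a reactant, drives the reaction to the right.
The net shift is to the right. X6 is a product, so its amount increases.

increases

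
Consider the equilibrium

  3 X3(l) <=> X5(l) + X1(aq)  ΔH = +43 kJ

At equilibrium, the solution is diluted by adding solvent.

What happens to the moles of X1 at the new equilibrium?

Dilution lowers every aqueous concentration by the same factor. Δn_aq = 1 − 0 = +1, so the system shifts toward the side with more dissolved moles — to the right.
The net shift is to the right. X1 is a product, so its amount increases.

increases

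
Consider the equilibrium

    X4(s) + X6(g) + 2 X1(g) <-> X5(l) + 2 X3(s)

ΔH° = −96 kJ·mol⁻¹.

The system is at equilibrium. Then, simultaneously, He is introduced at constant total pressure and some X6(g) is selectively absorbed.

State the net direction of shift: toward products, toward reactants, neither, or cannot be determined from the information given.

left

Adding inert gas at constant total pressure expands the volume and lowers every reacting partial pressure. With Δn_gas = 0 − 3 = -3, Q moves away from K toward the side with fewer gas moles, so the system shifts toward the side with more gas moles — to the left.
Removing X6 (g), a reactant, drives the reaction to the left.
All effects act in the same direction — net shift to the left.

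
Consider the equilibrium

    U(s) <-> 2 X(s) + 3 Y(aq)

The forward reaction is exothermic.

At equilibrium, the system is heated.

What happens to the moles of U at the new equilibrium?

increases

The forward reaction is exothermic. Raising T favours the endothermic direction — shift to the left.
The net shift is to the left. U is a reactant, so its amount increases.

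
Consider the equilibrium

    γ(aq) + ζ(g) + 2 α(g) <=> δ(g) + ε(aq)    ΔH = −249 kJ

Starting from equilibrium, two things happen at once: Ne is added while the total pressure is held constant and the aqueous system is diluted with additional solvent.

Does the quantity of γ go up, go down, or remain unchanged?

increases

Adding inert gas at constant total pressure expands the volume and lowers every reacting partial pressure. With Δn_gas = 1 − 3 = -2, Q moves away from K toward the side with fewer gas moles, so the system shifts toward the side with more gas moles — to the left.
Dilution scales every aqueous concentration by the same factor. Δn_aq = 1 − 1 = 0, so Q is unchanged — no shift.
The net shift is to the left. γ is a reactant, so its amount increases.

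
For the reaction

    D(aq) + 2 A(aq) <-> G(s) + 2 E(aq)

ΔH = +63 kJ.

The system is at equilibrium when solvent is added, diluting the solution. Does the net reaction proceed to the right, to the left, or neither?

left

Dilution lowers every aqueous concentration by the same factor. Δn_aq = 2 − 3 = -1, so the system shifts toward the side with more dissolved moles — to the left.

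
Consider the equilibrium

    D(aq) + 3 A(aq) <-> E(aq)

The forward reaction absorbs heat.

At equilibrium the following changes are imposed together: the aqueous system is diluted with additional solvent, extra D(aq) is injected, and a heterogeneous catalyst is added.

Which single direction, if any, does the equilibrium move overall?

Dilution lowers every aqueous concentration by the same factor. Δn_aq = 1 − 4 = -3, so the system shifts toward the side with more dissolved moles — to the left.
Adding D (aq), a reactant, drives the reaction to the right.
A catalyst speeds both forward and reverse rates equally; it changes neither Q nor K — no shift from this change.
The individual effects push in opposite directions; without quantitative information the net direction cannot be determined.

cannot be determined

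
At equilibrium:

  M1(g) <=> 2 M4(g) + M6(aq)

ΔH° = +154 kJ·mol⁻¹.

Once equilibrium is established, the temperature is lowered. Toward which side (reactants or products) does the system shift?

left

The forward reaction is endothermic. Lowering T favours the exothermic direction — shift to the left.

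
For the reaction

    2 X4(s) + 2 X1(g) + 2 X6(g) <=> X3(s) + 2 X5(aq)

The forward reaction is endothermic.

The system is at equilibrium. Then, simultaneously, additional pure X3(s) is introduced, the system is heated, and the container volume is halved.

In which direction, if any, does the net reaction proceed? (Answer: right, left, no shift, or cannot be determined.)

right

X3 is a pure solid; its activity is 1 regardless of amount, so Q is unaffected — no shift from this change.
The forward reaction is endothermic. Raising T favours the endothermic direction — shift to the right.
Gas moles: reactants 4, products 0 (Δn_gas = -4). Compression shifts the system toward the side with fewer moles of gas — to the right.
Only the nonzero effect(s) matter; the net shift is to the right.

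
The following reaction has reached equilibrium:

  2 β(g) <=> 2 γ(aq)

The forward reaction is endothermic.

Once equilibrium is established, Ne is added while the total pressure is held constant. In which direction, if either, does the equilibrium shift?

left

Adding inert gas at constant total pressure expands the volume and lowers every reacting partial pressure. With Δn_gas = 0 − 2 = -2, Q moves away from K toward the side with fewer gas moles, so the system shifts toward the side with more gas moles — to the left.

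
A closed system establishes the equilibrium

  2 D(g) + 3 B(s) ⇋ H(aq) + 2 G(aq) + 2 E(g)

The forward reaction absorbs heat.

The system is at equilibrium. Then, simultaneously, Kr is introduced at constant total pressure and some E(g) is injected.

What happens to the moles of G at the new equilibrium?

Adding inert gas at constant total pressure expands the volume, scaling every reacting partial pressure by the same factor. Δn_gas = 2 − 2 = 0, so Q is unchanged — no shift.
Adding E (g), a product, drives the reaction to the left.
The net shift is to the left. G is a product, so its amount decreases.

decreases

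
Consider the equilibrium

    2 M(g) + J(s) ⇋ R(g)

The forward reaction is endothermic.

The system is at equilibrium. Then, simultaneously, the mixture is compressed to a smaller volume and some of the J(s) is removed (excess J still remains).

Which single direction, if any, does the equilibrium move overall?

right

Gas moles: reactants 2, products 1 (Δn_gas = -1). Compression shifts the system toward the side with fewer moles of gas — to the right.
J is a pure solid; its activity is 1 regardless of amount, so Q is unaffected — no shift from this change.
Only the nonzero effect(s) matter; the net shift is to the right.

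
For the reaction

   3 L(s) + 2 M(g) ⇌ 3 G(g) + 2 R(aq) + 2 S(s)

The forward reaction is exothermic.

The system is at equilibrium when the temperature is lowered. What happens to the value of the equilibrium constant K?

K depends on temperature via the van 't Hoff relation. The forward reaction is exothermic, so lowering T increases K.

increases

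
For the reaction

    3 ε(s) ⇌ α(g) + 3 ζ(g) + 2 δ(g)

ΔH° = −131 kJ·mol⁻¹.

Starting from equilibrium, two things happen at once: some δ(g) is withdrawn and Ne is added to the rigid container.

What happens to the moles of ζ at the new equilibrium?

Removing δ (g), a product, drives the reaction to the right.
At constant volume, adding an inert gas leaves every reacting species' partial pressure unchanged, so Q is unchanged — no shift from this change.
The net shift is to the right. ζ is a product, so its amount increases.

increases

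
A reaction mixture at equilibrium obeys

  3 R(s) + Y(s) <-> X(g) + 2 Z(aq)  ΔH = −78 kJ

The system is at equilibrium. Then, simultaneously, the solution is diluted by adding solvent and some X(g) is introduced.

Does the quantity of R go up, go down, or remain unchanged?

Dilution lowers every aqueous concentration by the same factor. Δn_aq = 2 − 0 = +2, so the system shifts toward the side with more dissolved moles — to the right.
Adding X (g), a product, drives the reaction to the left.
The two effects oppose each other, so the net shift — and hence the change in R — cannot be determined from the given information.

cannot be determined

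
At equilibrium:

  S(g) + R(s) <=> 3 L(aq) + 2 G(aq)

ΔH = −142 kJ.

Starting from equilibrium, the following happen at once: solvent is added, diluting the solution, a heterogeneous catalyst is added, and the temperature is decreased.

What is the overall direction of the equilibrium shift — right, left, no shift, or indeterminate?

right

Dilution lowers every aqueous concentration by the same factor. Δn_aq = 5 − 0 = +5, so the system shifts toward the side with more dissolved moles — to the right.
A catalyst speeds both forward and reverse rates equally; it changes neither Q nor K — no shift from this change.
The forward reaction is exothermic. Lowering T favours the exothermic direction — shift to the right.
Only the nonzero effect(s) matter; the net shift is to the right.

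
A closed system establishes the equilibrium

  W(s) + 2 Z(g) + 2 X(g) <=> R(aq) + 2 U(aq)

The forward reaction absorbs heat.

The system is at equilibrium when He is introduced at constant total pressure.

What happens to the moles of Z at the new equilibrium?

increases

Adding inert gas at constant total pressure expands the volume and lowers every reacting partial pressure. With Δn_gas = 0 − 4 = -4, Q moves away from K toward the side with fewer gas moles, so the system shifts toward the side with more gas moles — to the left.
The net shift is to the left. Z is a reactant, so its amount increases.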